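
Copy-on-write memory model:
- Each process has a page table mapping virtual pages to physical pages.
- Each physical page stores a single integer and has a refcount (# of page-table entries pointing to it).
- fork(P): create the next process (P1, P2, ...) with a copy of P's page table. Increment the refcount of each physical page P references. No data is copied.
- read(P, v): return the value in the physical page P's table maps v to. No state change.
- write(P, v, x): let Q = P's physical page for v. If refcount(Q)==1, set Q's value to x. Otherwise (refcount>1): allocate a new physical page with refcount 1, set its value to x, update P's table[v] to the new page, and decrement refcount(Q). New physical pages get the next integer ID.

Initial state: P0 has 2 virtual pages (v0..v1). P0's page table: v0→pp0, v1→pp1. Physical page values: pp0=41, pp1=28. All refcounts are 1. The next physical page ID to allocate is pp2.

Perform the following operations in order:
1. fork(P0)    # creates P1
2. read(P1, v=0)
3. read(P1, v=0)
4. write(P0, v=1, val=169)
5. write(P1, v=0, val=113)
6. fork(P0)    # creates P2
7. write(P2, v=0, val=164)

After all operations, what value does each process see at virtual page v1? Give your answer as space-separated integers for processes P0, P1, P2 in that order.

Op 1: fork(P0) -> P1. 2 ppages; refcounts: pp0:2 pp1:2
Op 2: read(P1, v0) -> 41. No state change.
Op 3: read(P1, v0) -> 41. No state change.
Op 4: write(P0, v1, 169). refcount(pp1)=2>1 -> COPY to pp2. 3 ppages; refcounts: pp0:2 pp1:1 pp2:1
Op 5: write(P1, v0, 113). refcount(pp0)=2>1 -> COPY to pp3. 4 ppages; refcounts: pp0:1 pp1:1 pp2:1 pp3:1
Op 6: fork(P0) -> P2. 4 ppages; refcounts: pp0:2 pp1:1 pp2:2 pp3:1
Op 7: write(P2, v0, 164). refcount(pp0)=2>1 -> COPY to pp4. 5 ppages; refcounts: pp0:1 pp1:1 pp2:2 pp3:1 pp4:1
P0: v1 -> pp2 = 169
P1: v1 -> pp1 = 28
P2: v1 -> pp2 = 169

Answer: 169 28 169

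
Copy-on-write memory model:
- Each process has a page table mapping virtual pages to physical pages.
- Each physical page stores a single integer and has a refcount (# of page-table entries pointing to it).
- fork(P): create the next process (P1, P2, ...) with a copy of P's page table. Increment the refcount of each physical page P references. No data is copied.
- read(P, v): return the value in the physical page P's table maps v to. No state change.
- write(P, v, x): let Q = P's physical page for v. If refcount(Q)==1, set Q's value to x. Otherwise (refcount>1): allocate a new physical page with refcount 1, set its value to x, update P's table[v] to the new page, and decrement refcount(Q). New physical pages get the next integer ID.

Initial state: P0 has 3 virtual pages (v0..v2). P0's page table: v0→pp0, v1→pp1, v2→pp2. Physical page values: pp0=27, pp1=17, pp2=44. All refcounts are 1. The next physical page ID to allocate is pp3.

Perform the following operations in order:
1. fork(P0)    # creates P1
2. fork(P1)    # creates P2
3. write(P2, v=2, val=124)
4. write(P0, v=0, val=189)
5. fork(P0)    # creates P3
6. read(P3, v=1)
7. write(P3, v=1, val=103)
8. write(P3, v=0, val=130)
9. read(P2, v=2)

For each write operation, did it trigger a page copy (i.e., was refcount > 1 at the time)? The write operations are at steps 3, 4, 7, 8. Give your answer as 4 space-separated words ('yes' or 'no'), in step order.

Op 1: fork(P0) -> P1. 3 ppages; refcounts: pp0:2 pp1:2 pp2:2
Op 2: fork(P1) -> P2. 3 ppages; refcounts: pp0:3 pp1:3 pp2:3
Op 3: write(P2, v2, 124). refcount(pp2)=3>1 -> COPY to pp3. 4 ppages; refcounts: pp0:3 pp1:3 pp2:2 pp3:1
Op 4: write(P0, v0, 189). refcount(pp0)=3>1 -> COPY to pp4. 5 ppages; refcounts: pp0:2 pp1:3 pp2:2 pp3:1 pp4:1
Op 5: fork(P0) -> P3. 5 ppages; refcounts: pp0:2 pp1:4 pp2:3 pp3:1 pp4:2
Op 6: read(P3, v1) -> 17. No state change.
Op 7: write(P3, v1, 103). refcount(pp1)=4>1 -> COPY to pp5. 6 ppages; refcounts: pp0:2 pp1:3 pp2:3 pp3:1 pp4:2 pp5:1
Op 8: write(P3, v0, 130). refcount(pp4)=2>1 -> COPY to pp6. 7 ppages; refcounts: pp0:2 pp1:3 pp2:3 pp3:1 pp4:1 pp5:1 pp6:1
Op 9: read(P2, v2) -> 124. No state change.

yes yes yes yes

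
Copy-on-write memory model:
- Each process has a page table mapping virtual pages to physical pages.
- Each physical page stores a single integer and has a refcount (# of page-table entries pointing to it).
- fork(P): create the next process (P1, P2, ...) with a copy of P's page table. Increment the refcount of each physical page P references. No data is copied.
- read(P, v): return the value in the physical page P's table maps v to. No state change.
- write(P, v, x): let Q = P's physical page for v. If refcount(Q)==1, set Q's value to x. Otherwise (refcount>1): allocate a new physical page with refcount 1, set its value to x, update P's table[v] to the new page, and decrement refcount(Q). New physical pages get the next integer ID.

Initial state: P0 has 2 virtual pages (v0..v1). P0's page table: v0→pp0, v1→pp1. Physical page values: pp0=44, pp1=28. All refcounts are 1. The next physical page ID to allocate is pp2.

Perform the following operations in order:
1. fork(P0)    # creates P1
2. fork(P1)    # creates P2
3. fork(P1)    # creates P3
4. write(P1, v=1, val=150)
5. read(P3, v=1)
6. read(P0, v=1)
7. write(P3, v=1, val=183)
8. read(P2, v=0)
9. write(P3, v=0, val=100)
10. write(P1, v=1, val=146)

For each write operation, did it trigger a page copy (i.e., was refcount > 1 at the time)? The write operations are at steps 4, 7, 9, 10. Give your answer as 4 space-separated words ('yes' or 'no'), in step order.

Op 1: fork(P0) -> P1. 2 ppages; refcounts: pp0:2 pp1:2
Op 2: fork(P1) -> P2. 2 ppages; refcounts: pp0:3 pp1:3
Op 3: fork(P1) -> P3. 2 ppages; refcounts: pp0:4 pp1:4
Op 4: write(P1, v1, 150). refcount(pp1)=4>1 -> COPY to pp2. 3 ppages; refcounts: pp0:4 pp1:3 pp2:1
Op 5: read(P3, v1) -> 28. No state change.
Op 6: read(P0, v1) -> 28. No state change.
Op 7: write(P3, v1, 183). refcount(pp1)=3>1 -> COPY to pp3. 4 ppages; refcounts: pp0:4 pp1:2 pp2:1 pp3:1
Op 8: read(P2, v0) -> 44. No state change.
Op 9: write(P3, v0, 100). refcount(pp0)=4>1 -> COPY to pp4. 5 ppages; refcounts: pp0:3 pp1:2 pp2:1 pp3:1 pp4:1
Op 10: write(P1, v1, 146). refcount(pp2)=1 -> write in place. 5 ppages; refcounts: pp0:3 pp1:2 pp2:1 pp3:1 pp4:1

yes yes yes no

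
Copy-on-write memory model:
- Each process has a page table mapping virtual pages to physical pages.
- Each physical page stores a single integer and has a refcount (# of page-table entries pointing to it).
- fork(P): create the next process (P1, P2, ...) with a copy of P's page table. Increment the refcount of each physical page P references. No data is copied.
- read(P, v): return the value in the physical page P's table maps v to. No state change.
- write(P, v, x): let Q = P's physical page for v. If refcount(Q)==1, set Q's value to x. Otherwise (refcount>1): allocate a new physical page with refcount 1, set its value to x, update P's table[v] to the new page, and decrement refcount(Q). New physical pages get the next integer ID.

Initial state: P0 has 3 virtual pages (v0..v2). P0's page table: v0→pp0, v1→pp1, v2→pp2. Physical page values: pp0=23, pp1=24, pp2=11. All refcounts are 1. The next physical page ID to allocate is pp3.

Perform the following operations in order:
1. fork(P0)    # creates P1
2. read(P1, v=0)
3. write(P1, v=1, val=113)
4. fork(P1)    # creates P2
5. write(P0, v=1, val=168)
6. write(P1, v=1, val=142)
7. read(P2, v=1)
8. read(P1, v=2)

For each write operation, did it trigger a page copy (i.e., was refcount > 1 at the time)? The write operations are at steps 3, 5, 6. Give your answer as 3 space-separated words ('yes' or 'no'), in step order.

Op 1: fork(P0) -> P1. 3 ppages; refcounts: pp0:2 pp1:2 pp2:2
Op 2: read(P1, v0) -> 23. No state change.
Op 3: write(P1, v1, 113). refcount(pp1)=2>1 -> COPY to pp3. 4 ppages; refcounts: pp0:2 pp1:1 pp2:2 pp3:1
Op 4: fork(P1) -> P2. 4 ppages; refcounts: pp0:3 pp1:1 pp2:3 pp3:2
Op 5: write(P0, v1, 168). refcount(pp1)=1 -> write in place. 4 ppages; refcounts: pp0:3 pp1:1 pp2:3 pp3:2
Op 6: write(P1, v1, 142). refcount(pp3)=2>1 -> COPY to pp4. 5 ppages; refcounts: pp0:3 pp1:1 pp2:3 pp3:1 pp4:1
Op 7: read(P2, v1) -> 113. No state change.
Op 8: read(P1, v2) -> 11. No state change.

yes no yes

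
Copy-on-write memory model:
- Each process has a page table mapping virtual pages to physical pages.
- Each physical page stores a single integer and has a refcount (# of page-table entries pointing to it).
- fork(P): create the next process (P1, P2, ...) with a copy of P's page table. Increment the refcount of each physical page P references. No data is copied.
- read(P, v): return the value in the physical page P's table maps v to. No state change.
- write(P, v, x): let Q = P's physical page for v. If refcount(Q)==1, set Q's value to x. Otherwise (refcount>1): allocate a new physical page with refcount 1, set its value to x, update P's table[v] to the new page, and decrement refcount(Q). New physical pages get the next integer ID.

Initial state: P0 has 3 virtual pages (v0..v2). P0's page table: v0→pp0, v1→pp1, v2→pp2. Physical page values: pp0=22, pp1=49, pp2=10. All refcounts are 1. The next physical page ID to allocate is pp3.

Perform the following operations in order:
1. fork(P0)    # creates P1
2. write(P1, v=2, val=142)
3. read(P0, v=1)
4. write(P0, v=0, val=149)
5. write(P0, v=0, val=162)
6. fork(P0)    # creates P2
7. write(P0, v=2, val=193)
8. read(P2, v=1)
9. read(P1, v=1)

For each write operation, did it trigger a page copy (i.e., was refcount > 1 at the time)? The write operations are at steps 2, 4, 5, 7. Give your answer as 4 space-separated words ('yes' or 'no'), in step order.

Op 1: fork(P0) -> P1. 3 ppages; refcounts: pp0:2 pp1:2 pp2:2
Op 2: write(P1, v2, 142). refcount(pp2)=2>1 -> COPY to pp3. 4 ppages; refcounts: pp0:2 pp1:2 pp2:1 pp3:1
Op 3: read(P0, v1) -> 49. No state change.
Op 4: write(P0, v0, 149). refcount(pp0)=2>1 -> COPY to pp4. 5 ppages; refcounts: pp0:1 pp1:2 pp2:1 pp3:1 pp4:1
Op 5: write(P0, v0, 162). refcount(pp4)=1 -> write in place. 5 ppages; refcounts: pp0:1 pp1:2 pp2:1 pp3:1 pp4:1
Op 6: fork(P0) -> P2. 5 ppages; refcounts: pp0:1 pp1:3 pp2:2 pp3:1 pp4:2
Op 7: write(P0, v2, 193). refcount(pp2)=2>1 -> COPY to pp5. 6 ppages; refcounts: pp0:1 pp1:3 pp2:1 pp3:1 pp4:2 pp5:1
Op 8: read(P2, v1) -> 49. No state change.
Op 9: read(P1, v1) -> 49. No state change.

yes yes no yes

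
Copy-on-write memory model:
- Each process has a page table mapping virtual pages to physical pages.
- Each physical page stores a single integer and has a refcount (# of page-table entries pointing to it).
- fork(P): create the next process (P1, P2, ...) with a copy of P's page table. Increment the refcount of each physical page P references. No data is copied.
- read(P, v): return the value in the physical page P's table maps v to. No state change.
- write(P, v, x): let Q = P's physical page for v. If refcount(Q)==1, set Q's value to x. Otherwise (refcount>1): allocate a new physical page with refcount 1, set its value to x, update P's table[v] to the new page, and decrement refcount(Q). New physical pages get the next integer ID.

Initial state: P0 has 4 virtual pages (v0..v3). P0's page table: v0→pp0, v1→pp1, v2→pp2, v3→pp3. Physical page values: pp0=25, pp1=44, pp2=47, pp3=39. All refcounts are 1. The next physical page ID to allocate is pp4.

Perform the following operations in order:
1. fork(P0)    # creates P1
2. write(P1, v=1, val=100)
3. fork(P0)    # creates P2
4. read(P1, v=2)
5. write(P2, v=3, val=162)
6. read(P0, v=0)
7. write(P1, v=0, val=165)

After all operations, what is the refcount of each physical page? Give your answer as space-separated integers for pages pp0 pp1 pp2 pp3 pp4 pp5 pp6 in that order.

Answer: 2 2 3 2 1 1 1

Derivation:
Op 1: fork(P0) -> P1. 4 ppages; refcounts: pp0:2 pp1:2 pp2:2 pp3:2
Op 2: write(P1, v1, 100). refcount(pp1)=2>1 -> COPY to pp4. 5 ppages; refcounts: pp0:2 pp1:1 pp2:2 pp3:2 pp4:1
Op 3: fork(P0) -> P2. 5 ppages; refcounts: pp0:3 pp1:2 pp2:3 pp3:3 pp4:1
Op 4: read(P1, v2) -> 47. No state change.
Op 5: write(P2, v3, 162). refcount(pp3)=3>1 -> COPY to pp5. 6 ppages; refcounts: pp0:3 pp1:2 pp2:3 pp3:2 pp4:1 pp5:1
Op 6: read(P0, v0) -> 25. No state change.
Op 7: write(P1, v0, 165). refcount(pp0)=3>1 -> COPY to pp6. 7 ppages; refcounts: pp0:2 pp1:2 pp2:3 pp3:2 pp4:1 pp5:1 pp6:1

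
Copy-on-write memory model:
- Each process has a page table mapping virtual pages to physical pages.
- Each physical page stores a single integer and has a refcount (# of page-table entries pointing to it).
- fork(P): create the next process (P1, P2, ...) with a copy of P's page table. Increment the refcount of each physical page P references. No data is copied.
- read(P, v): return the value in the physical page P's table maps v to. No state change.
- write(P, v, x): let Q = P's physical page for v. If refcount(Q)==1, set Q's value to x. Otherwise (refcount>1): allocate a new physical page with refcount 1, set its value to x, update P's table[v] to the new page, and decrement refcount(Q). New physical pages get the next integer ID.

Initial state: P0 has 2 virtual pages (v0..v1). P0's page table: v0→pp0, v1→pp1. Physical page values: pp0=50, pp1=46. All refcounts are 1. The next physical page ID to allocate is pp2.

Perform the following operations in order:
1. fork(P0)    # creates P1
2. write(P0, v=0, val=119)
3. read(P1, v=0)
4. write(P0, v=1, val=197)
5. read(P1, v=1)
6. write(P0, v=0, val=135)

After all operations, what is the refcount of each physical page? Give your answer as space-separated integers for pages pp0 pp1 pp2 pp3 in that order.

Answer: 1 1 1 1

Derivation:
Op 1: fork(P0) -> P1. 2 ppages; refcounts: pp0:2 pp1:2
Op 2: write(P0, v0, 119). refcount(pp0)=2>1 -> COPY to pp2. 3 ppages; refcounts: pp0:1 pp1:2 pp2:1
Op 3: read(P1, v0) -> 50. No state change.
Op 4: write(P0, v1, 197). refcount(pp1)=2>1 -> COPY to pp3. 4 ppages; refcounts: pp0:1 pp1:1 pp2:1 pp3:1
Op 5: read(P1, v1) -> 46. No state change.
Op 6: write(P0, v0, 135). refcount(pp2)=1 -> write in place. 4 ppages; refcounts: pp0:1 pp1:1 pp2:1 pp3:1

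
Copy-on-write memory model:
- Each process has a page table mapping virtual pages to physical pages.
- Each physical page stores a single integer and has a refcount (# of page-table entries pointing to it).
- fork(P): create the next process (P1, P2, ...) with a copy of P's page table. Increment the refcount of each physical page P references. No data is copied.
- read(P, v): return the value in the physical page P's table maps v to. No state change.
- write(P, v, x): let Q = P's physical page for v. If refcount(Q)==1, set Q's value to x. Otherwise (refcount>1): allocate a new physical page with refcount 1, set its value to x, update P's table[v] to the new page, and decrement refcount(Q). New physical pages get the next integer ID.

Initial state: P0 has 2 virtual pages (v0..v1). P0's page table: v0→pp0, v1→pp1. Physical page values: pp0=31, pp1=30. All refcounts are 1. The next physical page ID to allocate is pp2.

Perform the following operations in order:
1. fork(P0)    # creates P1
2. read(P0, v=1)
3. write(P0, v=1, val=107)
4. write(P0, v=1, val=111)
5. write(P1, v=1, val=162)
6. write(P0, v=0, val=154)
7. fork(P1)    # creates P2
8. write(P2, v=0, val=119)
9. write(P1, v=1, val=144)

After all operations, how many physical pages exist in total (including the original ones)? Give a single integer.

Op 1: fork(P0) -> P1. 2 ppages; refcounts: pp0:2 pp1:2
Op 2: read(P0, v1) -> 30. No state change.
Op 3: write(P0, v1, 107). refcount(pp1)=2>1 -> COPY to pp2. 3 ppages; refcounts: pp0:2 pp1:1 pp2:1
Op 4: write(P0, v1, 111). refcount(pp2)=1 -> write in place. 3 ppages; refcounts: pp0:2 pp1:1 pp2:1
Op 5: write(P1, v1, 162). refcount(pp1)=1 -> write in place. 3 ppages; refcounts: pp0:2 pp1:1 pp2:1
Op 6: write(P0, v0, 154). refcount(pp0)=2>1 -> COPY to pp3. 4 ppages; refcounts: pp0:1 pp1:1 pp2:1 pp3:1
Op 7: fork(P1) -> P2. 4 ppages; refcounts: pp0:2 pp1:2 pp2:1 pp3:1
Op 8: write(P2, v0, 119). refcount(pp0)=2>1 -> COPY to pp4. 5 ppages; refcounts: pp0:1 pp1:2 pp2:1 pp3:1 pp4:1
Op 9: write(P1, v1, 144). refcount(pp1)=2>1 -> COPY to pp5. 6 ppages; refcounts: pp0:1 pp1:1 pp2:1 pp3:1 pp4:1 pp5:1

Answer: 6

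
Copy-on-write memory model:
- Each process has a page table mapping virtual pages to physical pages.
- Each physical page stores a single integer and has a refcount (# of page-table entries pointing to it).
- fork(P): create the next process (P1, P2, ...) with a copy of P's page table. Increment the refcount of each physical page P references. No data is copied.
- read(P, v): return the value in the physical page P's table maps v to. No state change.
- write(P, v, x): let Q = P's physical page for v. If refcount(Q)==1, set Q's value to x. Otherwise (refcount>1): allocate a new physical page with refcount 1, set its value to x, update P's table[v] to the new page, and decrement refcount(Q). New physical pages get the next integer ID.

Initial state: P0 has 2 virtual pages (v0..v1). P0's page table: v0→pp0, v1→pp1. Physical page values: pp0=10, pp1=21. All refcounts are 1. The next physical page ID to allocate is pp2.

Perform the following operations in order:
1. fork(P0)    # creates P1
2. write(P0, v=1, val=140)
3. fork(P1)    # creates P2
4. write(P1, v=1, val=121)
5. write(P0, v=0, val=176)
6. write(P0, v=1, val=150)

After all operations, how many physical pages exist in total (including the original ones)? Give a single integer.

Op 1: fork(P0) -> P1. 2 ppages; refcounts: pp0:2 pp1:2
Op 2: write(P0, v1, 140). refcount(pp1)=2>1 -> COPY to pp2. 3 ppages; refcounts: pp0:2 pp1:1 pp2:1
Op 3: fork(P1) -> P2. 3 ppages; refcounts: pp0:3 pp1:2 pp2:1
Op 4: write(P1, v1, 121). refcount(pp1)=2>1 -> COPY to pp3. 4 ppages; refcounts: pp0:3 pp1:1 pp2:1 pp3:1
Op 5: write(P0, v0, 176). refcount(pp0)=3>1 -> COPY to pp4. 5 ppages; refcounts: pp0:2 pp1:1 pp2:1 pp3:1 pp4:1
Op 6: write(P0, v1, 150). refcount(pp2)=1 -> write in place. 5 ppages; refcounts: pp0:2 pp1:1 pp2:1 pp3:1 pp4:1

Answer: 5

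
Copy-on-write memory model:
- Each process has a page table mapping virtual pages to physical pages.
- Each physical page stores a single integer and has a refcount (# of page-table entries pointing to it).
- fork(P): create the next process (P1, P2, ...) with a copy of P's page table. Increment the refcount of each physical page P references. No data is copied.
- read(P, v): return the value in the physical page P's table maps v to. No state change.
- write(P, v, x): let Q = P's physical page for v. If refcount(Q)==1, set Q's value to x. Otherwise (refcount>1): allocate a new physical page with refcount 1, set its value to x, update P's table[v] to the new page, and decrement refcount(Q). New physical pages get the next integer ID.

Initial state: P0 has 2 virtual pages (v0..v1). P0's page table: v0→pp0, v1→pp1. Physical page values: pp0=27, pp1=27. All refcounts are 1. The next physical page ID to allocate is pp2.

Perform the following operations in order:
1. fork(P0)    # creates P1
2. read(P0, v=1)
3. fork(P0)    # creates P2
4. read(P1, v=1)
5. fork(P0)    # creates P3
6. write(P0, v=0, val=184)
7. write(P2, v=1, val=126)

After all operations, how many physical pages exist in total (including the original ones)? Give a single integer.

Answer: 4

Derivation:
Op 1: fork(P0) -> P1. 2 ppages; refcounts: pp0:2 pp1:2
Op 2: read(P0, v1) -> 27. No state change.
Op 3: fork(P0) -> P2. 2 ppages; refcounts: pp0:3 pp1:3
Op 4: read(P1, v1) -> 27. No state change.
Op 5: fork(P0) -> P3. 2 ppages; refcounts: pp0:4 pp1:4
Op 6: write(P0, v0, 184). refcount(pp0)=4>1 -> COPY to pp2. 3 ppages; refcounts: pp0:3 pp1:4 pp2:1
Op 7: write(P2, v1, 126). refcount(pp1)=4>1 -> COPY to pp3. 4 ppages; refcounts: pp0:3 pp1:3 pp2:1 pp3:1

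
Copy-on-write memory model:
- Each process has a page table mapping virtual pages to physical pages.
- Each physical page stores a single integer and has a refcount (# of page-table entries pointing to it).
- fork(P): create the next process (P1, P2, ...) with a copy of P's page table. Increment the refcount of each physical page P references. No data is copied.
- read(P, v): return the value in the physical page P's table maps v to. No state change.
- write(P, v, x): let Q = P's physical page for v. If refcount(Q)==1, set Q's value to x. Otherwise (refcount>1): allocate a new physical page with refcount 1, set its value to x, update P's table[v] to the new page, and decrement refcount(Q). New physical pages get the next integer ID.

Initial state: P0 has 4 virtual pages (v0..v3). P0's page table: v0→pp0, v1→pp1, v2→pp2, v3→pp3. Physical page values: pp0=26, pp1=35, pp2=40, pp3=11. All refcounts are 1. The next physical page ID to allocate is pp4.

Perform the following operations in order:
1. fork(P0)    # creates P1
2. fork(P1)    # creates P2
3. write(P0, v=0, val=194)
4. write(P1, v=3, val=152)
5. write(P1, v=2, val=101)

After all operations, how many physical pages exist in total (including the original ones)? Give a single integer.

Op 1: fork(P0) -> P1. 4 ppages; refcounts: pp0:2 pp1:2 pp2:2 pp3:2
Op 2: fork(P1) -> P2. 4 ppages; refcounts: pp0:3 pp1:3 pp2:3 pp3:3
Op 3: write(P0, v0, 194). refcount(pp0)=3>1 -> COPY to pp4. 5 ppages; refcounts: pp0:2 pp1:3 pp2:3 pp3:3 pp4:1
Op 4: write(P1, v3, 152). refcount(pp3)=3>1 -> COPY to pp5. 6 ppages; refcounts: pp0:2 pp1:3 pp2:3 pp3:2 pp4:1 pp5:1
Op 5: write(P1, v2, 101). refcount(pp2)=3>1 -> COPY to pp6. 7 ppages; refcounts: pp0:2 pp1:3 pp2:2 pp3:2 pp4:1 pp5:1 pp6:1

Answer: 7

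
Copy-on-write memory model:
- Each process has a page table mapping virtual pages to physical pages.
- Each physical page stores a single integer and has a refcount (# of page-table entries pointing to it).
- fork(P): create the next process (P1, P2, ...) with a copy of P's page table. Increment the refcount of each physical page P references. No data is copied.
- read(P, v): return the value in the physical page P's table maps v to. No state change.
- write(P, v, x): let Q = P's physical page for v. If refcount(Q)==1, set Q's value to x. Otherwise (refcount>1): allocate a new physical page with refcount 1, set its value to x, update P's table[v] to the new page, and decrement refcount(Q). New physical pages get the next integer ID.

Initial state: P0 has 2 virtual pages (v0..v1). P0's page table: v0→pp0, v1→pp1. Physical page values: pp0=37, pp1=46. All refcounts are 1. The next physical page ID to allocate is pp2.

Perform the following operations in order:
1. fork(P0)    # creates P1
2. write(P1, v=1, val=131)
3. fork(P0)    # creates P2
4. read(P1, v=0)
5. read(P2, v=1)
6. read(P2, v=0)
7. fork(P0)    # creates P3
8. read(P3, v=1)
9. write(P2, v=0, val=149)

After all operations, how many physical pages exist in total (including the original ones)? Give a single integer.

Answer: 4

Derivation:
Op 1: fork(P0) -> P1. 2 ppages; refcounts: pp0:2 pp1:2
Op 2: write(P1, v1, 131). refcount(pp1)=2>1 -> COPY to pp2. 3 ppages; refcounts: pp0:2 pp1:1 pp2:1
Op 3: fork(P0) -> P2. 3 ppages; refcounts: pp0:3 pp1:2 pp2:1
Op 4: read(P1, v0) -> 37. No state change.
Op 5: read(P2, v1) -> 46. No state change.
Op 6: read(P2, v0) -> 37. No state change.
Op 7: fork(P0) -> P3. 3 ppages; refcounts: pp0:4 pp1:3 pp2:1
Op 8: read(P3, v1) -> 46. No state change.
Op 9: write(P2, v0, 149). refcount(pp0)=4>1 -> COPY to pp3. 4 ppages; refcounts: pp0:3 pp1:3 pp2:1 pp3:1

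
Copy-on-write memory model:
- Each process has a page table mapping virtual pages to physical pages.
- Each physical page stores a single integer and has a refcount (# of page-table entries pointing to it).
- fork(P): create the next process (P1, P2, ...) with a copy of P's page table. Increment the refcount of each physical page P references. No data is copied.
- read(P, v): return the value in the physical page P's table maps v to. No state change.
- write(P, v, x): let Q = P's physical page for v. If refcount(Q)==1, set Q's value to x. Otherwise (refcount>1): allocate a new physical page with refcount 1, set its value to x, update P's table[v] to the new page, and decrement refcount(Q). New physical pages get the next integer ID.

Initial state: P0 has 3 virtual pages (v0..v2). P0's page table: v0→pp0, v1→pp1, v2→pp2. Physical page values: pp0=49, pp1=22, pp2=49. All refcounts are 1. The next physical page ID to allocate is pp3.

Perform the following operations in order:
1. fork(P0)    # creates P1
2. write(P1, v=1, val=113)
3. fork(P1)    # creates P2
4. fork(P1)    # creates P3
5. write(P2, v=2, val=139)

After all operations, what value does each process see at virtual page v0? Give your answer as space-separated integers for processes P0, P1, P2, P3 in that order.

Op 1: fork(P0) -> P1. 3 ppages; refcounts: pp0:2 pp1:2 pp2:2
Op 2: write(P1, v1, 113). refcount(pp1)=2>1 -> COPY to pp3. 4 ppages; refcounts: pp0:2 pp1:1 pp2:2 pp3:1
Op 3: fork(P1) -> P2. 4 ppages; refcounts: pp0:3 pp1:1 pp2:3 pp3:2
Op 4: fork(P1) -> P3. 4 ppages; refcounts: pp0:4 pp1:1 pp2:4 pp3:3
Op 5: write(P2, v2, 139). refcount(pp2)=4>1 -> COPY to pp4. 5 ppages; refcounts: pp0:4 pp1:1 pp2:3 pp3:3 pp4:1
P0: v0 -> pp0 = 49
P1: v0 -> pp0 = 49
P2: v0 -> pp0 = 49
P3: v0 -> pp0 = 49

Answer: 49 49 49 49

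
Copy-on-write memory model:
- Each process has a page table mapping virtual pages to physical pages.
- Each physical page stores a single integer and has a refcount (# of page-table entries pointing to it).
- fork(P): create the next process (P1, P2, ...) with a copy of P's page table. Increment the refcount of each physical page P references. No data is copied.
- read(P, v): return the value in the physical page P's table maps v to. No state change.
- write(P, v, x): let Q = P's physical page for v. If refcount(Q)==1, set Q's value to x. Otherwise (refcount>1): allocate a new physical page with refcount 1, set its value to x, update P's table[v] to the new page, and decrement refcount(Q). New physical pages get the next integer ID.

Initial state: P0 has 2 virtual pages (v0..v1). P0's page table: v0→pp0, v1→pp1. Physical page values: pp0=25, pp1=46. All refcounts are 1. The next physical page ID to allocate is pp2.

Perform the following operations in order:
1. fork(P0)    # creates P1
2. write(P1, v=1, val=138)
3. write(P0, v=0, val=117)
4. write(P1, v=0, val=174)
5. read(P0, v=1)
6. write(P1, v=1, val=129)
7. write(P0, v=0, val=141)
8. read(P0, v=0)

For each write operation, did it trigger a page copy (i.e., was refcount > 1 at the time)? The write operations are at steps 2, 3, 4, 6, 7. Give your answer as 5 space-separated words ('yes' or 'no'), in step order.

Op 1: fork(P0) -> P1. 2 ppages; refcounts: pp0:2 pp1:2
Op 2: write(P1, v1, 138). refcount(pp1)=2>1 -> COPY to pp2. 3 ppages; refcounts: pp0:2 pp1:1 pp2:1
Op 3: write(P0, v0, 117). refcount(pp0)=2>1 -> COPY to pp3. 4 ppages; refcounts: pp0:1 pp1:1 pp2:1 pp3:1
Op 4: write(P1, v0, 174). refcount(pp0)=1 -> write in place. 4 ppages; refcounts: pp0:1 pp1:1 pp2:1 pp3:1
Op 5: read(P0, v1) -> 46. No state change.
Op 6: write(P1, v1, 129). refcount(pp2)=1 -> write in place. 4 ppages; refcounts: pp0:1 pp1:1 pp2:1 pp3:1
Op 7: write(P0, v0, 141). refcount(pp3)=1 -> write in place. 4 ppages; refcounts: pp0:1 pp1:1 pp2:1 pp3:1
Op 8: read(P0, v0) -> 141. No state change.

yes yes no no no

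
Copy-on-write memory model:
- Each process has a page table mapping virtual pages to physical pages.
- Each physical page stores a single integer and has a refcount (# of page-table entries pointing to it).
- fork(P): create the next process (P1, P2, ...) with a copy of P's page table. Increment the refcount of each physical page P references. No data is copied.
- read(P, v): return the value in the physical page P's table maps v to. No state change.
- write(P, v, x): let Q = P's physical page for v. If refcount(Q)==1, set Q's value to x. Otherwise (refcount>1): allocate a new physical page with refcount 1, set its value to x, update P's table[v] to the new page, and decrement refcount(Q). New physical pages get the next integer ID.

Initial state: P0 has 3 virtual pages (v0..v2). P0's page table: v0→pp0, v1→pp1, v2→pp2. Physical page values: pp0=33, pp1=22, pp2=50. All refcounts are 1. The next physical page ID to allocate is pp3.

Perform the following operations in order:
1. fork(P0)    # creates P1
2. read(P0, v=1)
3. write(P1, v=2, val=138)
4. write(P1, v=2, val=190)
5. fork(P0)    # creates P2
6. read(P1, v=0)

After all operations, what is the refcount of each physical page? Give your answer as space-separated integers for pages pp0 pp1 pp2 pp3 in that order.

Op 1: fork(P0) -> P1. 3 ppages; refcounts: pp0:2 pp1:2 pp2:2
Op 2: read(P0, v1) -> 22. No state change.
Op 3: write(P1, v2, 138). refcount(pp2)=2>1 -> COPY to pp3. 4 ppages; refcounts: pp0:2 pp1:2 pp2:1 pp3:1
Op 4: write(P1, v2, 190). refcount(pp3)=1 -> write in place. 4 ppages; refcounts: pp0:2 pp1:2 pp2:1 pp3:1
Op 5: fork(P0) -> P2. 4 ppages; refcounts: pp0:3 pp1:3 pp2:2 pp3:1
Op 6: read(P1, v0) -> 33. No state change.

Answer: 3 3 2 1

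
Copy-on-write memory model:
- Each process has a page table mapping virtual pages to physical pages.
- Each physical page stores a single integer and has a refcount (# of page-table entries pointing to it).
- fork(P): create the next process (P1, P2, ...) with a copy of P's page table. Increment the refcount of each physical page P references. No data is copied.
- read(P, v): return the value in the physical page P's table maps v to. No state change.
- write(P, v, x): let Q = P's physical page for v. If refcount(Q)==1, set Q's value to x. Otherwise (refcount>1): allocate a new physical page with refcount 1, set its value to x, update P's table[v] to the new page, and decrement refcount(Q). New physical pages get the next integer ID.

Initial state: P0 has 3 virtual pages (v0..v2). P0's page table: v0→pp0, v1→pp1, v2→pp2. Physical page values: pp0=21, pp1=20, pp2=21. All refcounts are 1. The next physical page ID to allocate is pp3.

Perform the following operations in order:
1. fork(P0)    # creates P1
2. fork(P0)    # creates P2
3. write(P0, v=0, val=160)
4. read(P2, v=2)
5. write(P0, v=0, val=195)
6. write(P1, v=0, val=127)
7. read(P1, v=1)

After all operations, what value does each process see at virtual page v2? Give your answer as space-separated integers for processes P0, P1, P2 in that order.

Answer: 21 21 21

Derivation:
Op 1: fork(P0) -> P1. 3 ppages; refcounts: pp0:2 pp1:2 pp2:2
Op 2: fork(P0) -> P2. 3 ppages; refcounts: pp0:3 pp1:3 pp2:3
Op 3: write(P0, v0, 160). refcount(pp0)=3>1 -> COPY to pp3. 4 ppages; refcounts: pp0:2 pp1:3 pp2:3 pp3:1
Op 4: read(P2, v2) -> 21. No state change.
Op 5: write(P0, v0, 195). refcount(pp3)=1 -> write in place. 4 ppages; refcounts: pp0:2 pp1:3 pp2:3 pp3:1
Op 6: write(P1, v0, 127). refcount(pp0)=2>1 -> COPY to pp4. 5 ppages; refcounts: pp0:1 pp1:3 pp2:3 pp3:1 pp4:1
Op 7: read(P1, v1) -> 20. No state change.
P0: v2 -> pp2 = 21
P1: v2 -> pp2 = 21
P2: v2 -> pp2 = 21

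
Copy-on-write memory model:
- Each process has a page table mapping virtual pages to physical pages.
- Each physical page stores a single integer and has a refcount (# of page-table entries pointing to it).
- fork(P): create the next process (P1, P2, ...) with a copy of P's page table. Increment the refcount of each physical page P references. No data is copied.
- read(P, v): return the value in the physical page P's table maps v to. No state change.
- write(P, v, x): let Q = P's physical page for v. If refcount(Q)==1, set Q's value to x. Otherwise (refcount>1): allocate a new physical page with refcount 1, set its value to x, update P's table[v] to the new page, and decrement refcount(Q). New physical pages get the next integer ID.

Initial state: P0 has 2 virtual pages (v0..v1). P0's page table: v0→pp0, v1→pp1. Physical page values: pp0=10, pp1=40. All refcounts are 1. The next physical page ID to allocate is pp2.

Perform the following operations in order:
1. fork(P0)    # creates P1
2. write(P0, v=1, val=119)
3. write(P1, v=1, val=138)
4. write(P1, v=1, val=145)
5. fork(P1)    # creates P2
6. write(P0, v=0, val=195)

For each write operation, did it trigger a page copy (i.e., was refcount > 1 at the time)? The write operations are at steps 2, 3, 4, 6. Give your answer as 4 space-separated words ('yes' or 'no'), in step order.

Op 1: fork(P0) -> P1. 2 ppages; refcounts: pp0:2 pp1:2
Op 2: write(P0, v1, 119). refcount(pp1)=2>1 -> COPY to pp2. 3 ppages; refcounts: pp0:2 pp1:1 pp2:1
Op 3: write(P1, v1, 138). refcount(pp1)=1 -> write in place. 3 ppages; refcounts: pp0:2 pp1:1 pp2:1
Op 4: write(P1, v1, 145). refcount(pp1)=1 -> write in place. 3 ppages; refcounts: pp0:2 pp1:1 pp2:1
Op 5: fork(P1) -> P2. 3 ppages; refcounts: pp0:3 pp1:2 pp2:1
Op 6: write(P0, v0, 195). refcount(pp0)=3>1 -> COPY to pp3. 4 ppages; refcounts: pp0:2 pp1:2 pp2:1 pp3:1

yes no no yes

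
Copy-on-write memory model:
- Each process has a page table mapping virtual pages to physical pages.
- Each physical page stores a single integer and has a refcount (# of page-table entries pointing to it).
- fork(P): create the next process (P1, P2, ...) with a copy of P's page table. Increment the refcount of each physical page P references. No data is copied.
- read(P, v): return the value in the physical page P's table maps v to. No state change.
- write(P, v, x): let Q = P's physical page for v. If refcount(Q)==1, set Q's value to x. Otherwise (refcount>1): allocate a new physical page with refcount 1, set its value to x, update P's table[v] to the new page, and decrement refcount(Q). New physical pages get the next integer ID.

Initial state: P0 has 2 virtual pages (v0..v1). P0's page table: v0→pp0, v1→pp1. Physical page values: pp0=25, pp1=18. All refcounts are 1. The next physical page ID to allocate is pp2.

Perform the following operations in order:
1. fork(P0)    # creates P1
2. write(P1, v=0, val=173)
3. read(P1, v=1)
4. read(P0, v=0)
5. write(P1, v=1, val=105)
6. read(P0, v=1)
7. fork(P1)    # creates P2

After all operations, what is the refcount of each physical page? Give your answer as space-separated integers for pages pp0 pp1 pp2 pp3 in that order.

Op 1: fork(P0) -> P1. 2 ppages; refcounts: pp0:2 pp1:2
Op 2: write(P1, v0, 173). refcount(pp0)=2>1 -> COPY to pp2. 3 ppages; refcounts: pp0:1 pp1:2 pp2:1
Op 3: read(P1, v1) -> 18. No state change.
Op 4: read(P0, v0) -> 25. No state change.
Op 5: write(P1, v1, 105). refcount(pp1)=2>1 -> COPY to pp3. 4 ppages; refcounts: pp0:1 pp1:1 pp2:1 pp3:1
Op 6: read(P0, v1) -> 18. No state change.
Op 7: fork(P1) -> P2. 4 ppages; refcounts: pp0:1 pp1:1 pp2:2 pp3:2

Answer: 1 1 2 2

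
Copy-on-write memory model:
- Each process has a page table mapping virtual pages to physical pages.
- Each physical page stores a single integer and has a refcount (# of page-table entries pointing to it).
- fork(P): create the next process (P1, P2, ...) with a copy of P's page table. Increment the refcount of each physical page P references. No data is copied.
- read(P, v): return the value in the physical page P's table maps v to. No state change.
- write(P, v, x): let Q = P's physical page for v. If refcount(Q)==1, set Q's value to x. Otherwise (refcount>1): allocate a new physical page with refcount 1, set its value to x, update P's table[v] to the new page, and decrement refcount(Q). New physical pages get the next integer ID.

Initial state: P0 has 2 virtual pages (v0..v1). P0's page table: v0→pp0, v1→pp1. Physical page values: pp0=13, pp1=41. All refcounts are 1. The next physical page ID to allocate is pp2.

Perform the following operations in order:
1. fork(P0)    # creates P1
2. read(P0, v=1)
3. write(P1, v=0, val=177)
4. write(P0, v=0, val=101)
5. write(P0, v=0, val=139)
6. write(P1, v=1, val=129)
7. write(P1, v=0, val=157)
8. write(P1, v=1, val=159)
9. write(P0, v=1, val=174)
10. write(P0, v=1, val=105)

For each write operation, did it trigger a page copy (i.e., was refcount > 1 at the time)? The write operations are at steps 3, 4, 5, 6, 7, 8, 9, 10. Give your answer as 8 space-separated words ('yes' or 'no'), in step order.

Op 1: fork(P0) -> P1. 2 ppages; refcounts: pp0:2 pp1:2
Op 2: read(P0, v1) -> 41. No state change.
Op 3: write(P1, v0, 177). refcount(pp0)=2>1 -> COPY to pp2. 3 ppages; refcounts: pp0:1 pp1:2 pp2:1
Op 4: write(P0, v0, 101). refcount(pp0)=1 -> write in place. 3 ppages; refcounts: pp0:1 pp1:2 pp2:1
Op 5: write(P0, v0, 139). refcount(pp0)=1 -> write in place. 3 ppages; refcounts: pp0:1 pp1:2 pp2:1
Op 6: write(P1, v1, 129). refcount(pp1)=2>1 -> COPY to pp3. 4 ppages; refcounts: pp0:1 pp1:1 pp2:1 pp3:1
Op 7: write(P1, v0, 157). refcount(pp2)=1 -> write in place. 4 ppages; refcounts: pp0:1 pp1:1 pp2:1 pp3:1
Op 8: write(P1, v1, 159). refcount(pp3)=1 -> write in place. 4 ppages; refcounts: pp0:1 pp1:1 pp2:1 pp3:1
Op 9: write(P0, v1, 174). refcount(pp1)=1 -> write in place. 4 ppages; refcounts: pp0:1 pp1:1 pp2:1 pp3:1
Op 10: write(P0, v1, 105). refcount(pp1)=1 -> write in place. 4 ppages; refcounts: pp0:1 pp1:1 pp2:1 pp3:1

yes no no yes no no no no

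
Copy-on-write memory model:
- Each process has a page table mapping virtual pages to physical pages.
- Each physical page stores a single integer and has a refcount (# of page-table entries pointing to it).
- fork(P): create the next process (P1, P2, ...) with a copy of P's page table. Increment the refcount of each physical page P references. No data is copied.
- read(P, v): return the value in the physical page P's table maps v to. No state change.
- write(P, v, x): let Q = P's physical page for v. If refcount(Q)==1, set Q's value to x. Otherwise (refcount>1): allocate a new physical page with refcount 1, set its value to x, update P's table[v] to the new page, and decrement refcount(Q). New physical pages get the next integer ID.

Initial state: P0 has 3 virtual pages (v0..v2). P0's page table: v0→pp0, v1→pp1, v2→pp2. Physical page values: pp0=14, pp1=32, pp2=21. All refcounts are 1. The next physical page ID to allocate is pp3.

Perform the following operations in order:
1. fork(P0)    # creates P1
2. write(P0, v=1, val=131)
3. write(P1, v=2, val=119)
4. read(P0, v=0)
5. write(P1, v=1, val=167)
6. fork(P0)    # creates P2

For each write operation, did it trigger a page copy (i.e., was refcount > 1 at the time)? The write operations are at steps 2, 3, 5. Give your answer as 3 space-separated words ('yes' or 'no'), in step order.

Op 1: fork(P0) -> P1. 3 ppages; refcounts: pp0:2 pp1:2 pp2:2
Op 2: write(P0, v1, 131). refcount(pp1)=2>1 -> COPY to pp3. 4 ppages; refcounts: pp0:2 pp1:1 pp2:2 pp3:1
Op 3: write(P1, v2, 119). refcount(pp2)=2>1 -> COPY to pp4. 5 ppages; refcounts: pp0:2 pp1:1 pp2:1 pp3:1 pp4:1
Op 4: read(P0, v0) -> 14. No state change.
Op 5: write(P1, v1, 167). refcount(pp1)=1 -> write in place. 5 ppages; refcounts: pp0:2 pp1:1 pp2:1 pp3:1 pp4:1
Op 6: fork(P0) -> P2. 5 ppages; refcounts: pp0:3 pp1:1 pp2:2 pp3:2 pp4:1

yes yes no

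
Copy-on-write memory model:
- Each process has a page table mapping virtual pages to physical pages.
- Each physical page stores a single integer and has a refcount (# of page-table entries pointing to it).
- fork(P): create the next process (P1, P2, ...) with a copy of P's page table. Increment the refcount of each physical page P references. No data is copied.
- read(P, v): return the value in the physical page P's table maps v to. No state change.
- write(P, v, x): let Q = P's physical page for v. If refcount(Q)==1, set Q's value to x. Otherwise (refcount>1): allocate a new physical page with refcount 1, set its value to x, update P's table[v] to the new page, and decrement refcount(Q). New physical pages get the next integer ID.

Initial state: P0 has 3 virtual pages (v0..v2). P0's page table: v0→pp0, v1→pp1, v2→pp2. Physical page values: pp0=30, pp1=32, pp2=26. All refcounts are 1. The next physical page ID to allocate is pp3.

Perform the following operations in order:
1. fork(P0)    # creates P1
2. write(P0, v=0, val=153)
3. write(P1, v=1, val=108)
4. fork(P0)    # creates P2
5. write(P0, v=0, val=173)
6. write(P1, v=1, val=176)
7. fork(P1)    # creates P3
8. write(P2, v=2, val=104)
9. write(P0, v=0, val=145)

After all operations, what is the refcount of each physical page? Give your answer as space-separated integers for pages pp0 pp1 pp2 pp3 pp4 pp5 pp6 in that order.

Op 1: fork(P0) -> P1. 3 ppages; refcounts: pp0:2 pp1:2 pp2:2
Op 2: write(P0, v0, 153). refcount(pp0)=2>1 -> COPY to pp3. 4 ppages; refcounts: pp0:1 pp1:2 pp2:2 pp3:1
Op 3: write(P1, v1, 108). refcount(pp1)=2>1 -> COPY to pp4. 5 ppages; refcounts: pp0:1 pp1:1 pp2:2 pp3:1 pp4:1
Op 4: fork(P0) -> P2. 5 ppages; refcounts: pp0:1 pp1:2 pp2:3 pp3:2 pp4:1
Op 5: write(P0, v0, 173). refcount(pp3)=2>1 -> COPY to pp5. 6 ppages; refcounts: pp0:1 pp1:2 pp2:3 pp3:1 pp4:1 pp5:1
Op 6: write(P1, v1, 176). refcount(pp4)=1 -> write in place. 6 ppages; refcounts: pp0:1 pp1:2 pp2:3 pp3:1 pp4:1 pp5:1
Op 7: fork(P1) -> P3. 6 ppages; refcounts: pp0:2 pp1:2 pp2:4 pp3:1 pp4:2 pp5:1
Op 8: write(P2, v2, 104). refcount(pp2)=4>1 -> COPY to pp6. 7 ppages; refcounts: pp0:2 pp1:2 pp2:3 pp3:1 pp4:2 pp5:1 pp6:1
Op 9: write(P0, v0, 145). refcount(pp5)=1 -> write in place. 7 ppages; refcounts: pp0:2 pp1:2 pp2:3 pp3:1 pp4:2 pp5:1 pp6:1

Answer: 2 2 3 1 2 1 1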